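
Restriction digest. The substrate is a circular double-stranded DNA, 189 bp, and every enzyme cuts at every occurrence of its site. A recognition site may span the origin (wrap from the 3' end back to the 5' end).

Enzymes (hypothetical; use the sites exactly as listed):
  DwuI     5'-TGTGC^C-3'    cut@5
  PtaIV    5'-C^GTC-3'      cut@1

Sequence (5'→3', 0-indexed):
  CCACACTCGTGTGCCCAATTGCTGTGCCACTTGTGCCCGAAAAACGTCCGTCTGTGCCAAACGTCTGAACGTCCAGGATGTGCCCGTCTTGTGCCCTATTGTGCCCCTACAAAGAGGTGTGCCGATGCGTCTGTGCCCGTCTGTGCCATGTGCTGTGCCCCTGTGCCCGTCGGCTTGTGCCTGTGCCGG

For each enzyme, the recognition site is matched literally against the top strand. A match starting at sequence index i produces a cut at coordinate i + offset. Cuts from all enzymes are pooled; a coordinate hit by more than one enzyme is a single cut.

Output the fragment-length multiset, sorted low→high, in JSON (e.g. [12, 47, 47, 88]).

[2,2,2,4,5,6,6,8,8,8,8,8,9,9,9,10,12,12,13,13,17,18]

Per-enzyme occurrences:
  DwuI (TGTGCC, off=5): starts [9, 22, 31, 52, 78, 89, 99, 117, 131, 141, 153, 161, 175, 181] → cuts [14, 27, 36, 57, 83, 94, 104, 122, 136, 146, 158, 166, 180, 186]
  PtaIV (CGTC, off=1): starts [44, 48, 61, 69, 84, 127, 137, 167] → cuts [45, 49, 62, 70, 85, 128, 138, 168]

All cut coordinates (distinct, sorted): [14, 27, 36, 45, 49, 57, 62, 70, 83, 85, 94, 104, 122, 128, 136, 138, 146, 158, 166, 168, 180, 186]

Fragment lengths:
  14→27: 13 bp
  27→36: 9 bp
  36→45: 9 bp
  45→49: 4 bp
  49→57: 8 bp
  57→62: 5 bp
  62→70: 8 bp
  70→83: 13 bp
  83→85: 2 bp
  85→94: 9 bp
  94→104: 10 bp
  104→122: 18 bp
  122→128: 6 bp
  128→136: 8 bp
  136→138: 2 bp
  138→146: 8 bp
  146→158: 12 bp
  158→166: 8 bp
  166→168: 2 bp
  168→180: 12 bp
  180→186: 6 bp
  186→14 (wrap): 189-186+14 = 17 bp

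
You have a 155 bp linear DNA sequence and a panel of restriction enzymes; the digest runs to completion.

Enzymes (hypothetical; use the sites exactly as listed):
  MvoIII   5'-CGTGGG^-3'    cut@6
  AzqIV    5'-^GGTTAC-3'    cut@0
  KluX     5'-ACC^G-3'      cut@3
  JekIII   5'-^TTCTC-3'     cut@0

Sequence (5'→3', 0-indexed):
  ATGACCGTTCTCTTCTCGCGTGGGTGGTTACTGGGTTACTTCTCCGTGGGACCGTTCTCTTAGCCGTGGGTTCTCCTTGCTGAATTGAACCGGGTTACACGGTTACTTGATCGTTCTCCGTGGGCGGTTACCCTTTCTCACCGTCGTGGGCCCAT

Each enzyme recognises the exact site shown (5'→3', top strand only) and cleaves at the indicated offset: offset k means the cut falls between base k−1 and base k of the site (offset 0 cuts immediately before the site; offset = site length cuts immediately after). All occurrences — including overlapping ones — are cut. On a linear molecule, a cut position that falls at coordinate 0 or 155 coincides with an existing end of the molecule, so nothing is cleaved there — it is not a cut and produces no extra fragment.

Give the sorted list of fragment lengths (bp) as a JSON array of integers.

[1,1,1,1,1,3,5,5,6,6,8,8,8,8,9,11,11,12,13,16,21]

Site scan:
  MvoIII CGTGGG/6: at [18, 44, 64, 118, 144] ⇒ [24, 50, 70, 124, 150]
  AzqIV GGTTAC/0: at [25, 33, 92, 100, 125] ⇒ [25, 33, 92, 100, 125]
  KluX ACCG/3: at [3, 50, 88, 139] ⇒ [6, 53, 91, 142]
  JekIII TTCTC/0: at [7, 12, 39, 54, 70, 113, 134] ⇒ [7, 12, 39, 54, 70, 113, 134]

All cut coordinates (distinct, sorted): [6, 7, 12, 24, 25, 33, 39, 50, 53, 54, 70, 91, 92, 100, 113, 124, 125, 134, 142, 150]

Fragments:
  [0,6): 6 bp
  [6,7): 1 bp
  [7,12): 5 bp
  [12,24): 12 bp
  [24,25): 1 bp
  [25,33): 8 bp
  [33,39): 6 bp
  [39,50): 11 bp
  [50,53): 3 bp
  [53,54): 1 bp
  [54,70): 16 bp
  [70,91): 21 bp
  [91,92): 1 bp
  [92,100): 8 bp
  [100,113): 13 bp
  [113,124): 11 bp
  [124,125): 1 bp
  [125,134): 9 bp
  [134,142): 8 bp
  [142,150): 8 bp
  [150,155): 5 bp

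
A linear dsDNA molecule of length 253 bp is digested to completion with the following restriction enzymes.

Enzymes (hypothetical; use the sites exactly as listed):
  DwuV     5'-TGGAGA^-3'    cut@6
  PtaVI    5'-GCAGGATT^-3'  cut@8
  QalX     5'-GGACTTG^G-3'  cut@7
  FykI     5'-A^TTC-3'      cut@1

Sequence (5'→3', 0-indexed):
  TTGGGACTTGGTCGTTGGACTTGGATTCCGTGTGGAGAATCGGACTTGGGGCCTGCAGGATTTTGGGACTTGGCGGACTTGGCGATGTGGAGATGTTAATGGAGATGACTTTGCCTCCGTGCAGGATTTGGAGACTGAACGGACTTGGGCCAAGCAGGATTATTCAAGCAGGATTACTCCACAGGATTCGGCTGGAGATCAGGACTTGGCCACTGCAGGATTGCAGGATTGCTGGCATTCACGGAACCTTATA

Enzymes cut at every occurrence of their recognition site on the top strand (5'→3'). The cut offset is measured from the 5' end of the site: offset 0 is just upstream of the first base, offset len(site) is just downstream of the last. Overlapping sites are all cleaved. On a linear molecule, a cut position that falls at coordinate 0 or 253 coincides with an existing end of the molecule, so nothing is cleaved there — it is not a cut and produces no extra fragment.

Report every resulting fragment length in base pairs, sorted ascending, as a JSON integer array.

Per-enzyme occurrences:
  DwuV TGGAGA/6: at [32, 87, 99, 128, 192] ⇒ [38, 93, 105, 134, 198]
  PtaVI GCAGGATT/8: at [54, 120, 153, 167, 214, 222] ⇒ [62, 128, 161, 175, 222, 230]
  QalX GGACTTGG/7: at [3, 16, 41, 65, 74, 140, 201] ⇒ [10, 23, 48, 72, 81, 147, 208]
  FykI ATTC/1: at [24, 161, 185, 236] ⇒ [25, 162, 186, 237]

Pooled cuts: [10, 23, 25, 38, 48, 62, 72, 81, 93, 105, 128, 134, 147, 161, 162, 175, 186, 198, 208, 222, 230, 237]

Fragment lengths:
  [0,10): 10 bp
  [10,23): 13 bp
  [23,25): 2 bp
  [25,38): 13 bp
  [38,48): 10 bp
  [48,62): 14 bp
  [62,72): 10 bp
  [72,81): 9 bp
  [81,93): 12 bp
  [93,105): 12 bp
  [105,128): 23 bp
  [128,134): 6 bp
  [134,147): 13 bp
  [147,161): 14 bp
  [161,162): 1 bp
  [162,175): 13 bp
  [175,186): 11 bp
  [186,198): 12 bp
  [198,208): 10 bp
  [208,222): 14 bp
  [222,230): 8 bp
  [230,237): 7 bp
  [237,253): 16 bp

[1,2,6,7,8,9,10,10,10,10,11,12,12,12,13,13,13,13,14,14,14,16,23]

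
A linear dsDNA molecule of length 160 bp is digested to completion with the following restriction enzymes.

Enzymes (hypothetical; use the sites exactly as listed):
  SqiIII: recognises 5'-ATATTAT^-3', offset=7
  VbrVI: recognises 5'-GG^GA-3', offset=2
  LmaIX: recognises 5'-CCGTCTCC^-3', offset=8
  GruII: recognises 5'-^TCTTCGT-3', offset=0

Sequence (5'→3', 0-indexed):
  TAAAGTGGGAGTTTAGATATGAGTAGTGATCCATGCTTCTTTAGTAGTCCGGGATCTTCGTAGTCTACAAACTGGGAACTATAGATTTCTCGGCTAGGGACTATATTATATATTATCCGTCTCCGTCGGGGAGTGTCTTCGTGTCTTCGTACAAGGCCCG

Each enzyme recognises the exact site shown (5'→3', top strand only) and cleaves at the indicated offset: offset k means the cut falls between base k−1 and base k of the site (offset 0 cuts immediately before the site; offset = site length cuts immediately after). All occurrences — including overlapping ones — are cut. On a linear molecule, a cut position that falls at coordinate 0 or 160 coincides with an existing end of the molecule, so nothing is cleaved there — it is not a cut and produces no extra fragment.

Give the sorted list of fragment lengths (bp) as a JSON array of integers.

Per-enzyme occurrences:
  SqiIII (ATATTAT, off=7): starts [102, 109] → cuts [109, 116]
  VbrVI (GGGA, off=2): starts [6, 50, 73, 96, 128] → cuts [8, 52, 75, 98, 130]
  LmaIX (CCGTCTCC, off=8): starts [116] → cuts [124]
  GruII (TCTTCGT, off=0): starts [54, 135, 143] → cuts [54, 135, 143]

All cut coordinates (distinct, sorted): [8, 52, 54, 75, 98, 109, 116, 124, 130, 135, 143]

Fragment lengths:
  [0,8): 8 bp
  [8,52): 44 bp
  [52,54): 2 bp
  [54,75): 21 bp
  [75,98): 23 bp
  [98,109): 11 bp
  [109,116): 7 bp
  [116,124): 8 bp
  [124,130): 6 bp
  [130,135): 5 bp
  [135,143): 8 bp
  [143,160): 17 bp

[2,5,6,7,8,8,8,11,17,21,23,44]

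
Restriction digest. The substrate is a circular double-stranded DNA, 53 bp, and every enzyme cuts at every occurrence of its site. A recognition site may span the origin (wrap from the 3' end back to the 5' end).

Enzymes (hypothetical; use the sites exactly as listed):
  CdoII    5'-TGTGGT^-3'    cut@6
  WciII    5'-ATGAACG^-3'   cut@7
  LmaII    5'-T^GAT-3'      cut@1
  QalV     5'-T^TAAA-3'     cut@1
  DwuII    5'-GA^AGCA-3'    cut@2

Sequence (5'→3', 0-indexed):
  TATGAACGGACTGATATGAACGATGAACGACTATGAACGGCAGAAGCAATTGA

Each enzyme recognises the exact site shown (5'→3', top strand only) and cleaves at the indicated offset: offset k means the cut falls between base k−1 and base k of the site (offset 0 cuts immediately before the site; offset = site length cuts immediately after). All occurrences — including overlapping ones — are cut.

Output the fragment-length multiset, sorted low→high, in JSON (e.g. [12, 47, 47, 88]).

[4,5,7,7,10,10,10]

Per-enzyme occurrences:
  CdoII (TGTGGT, off=6): no sites
  WciII ATGAACG/7: at [1, 15, 22, 32] ⇒ [8, 22, 29, 39]
  LmaII TGAT/1: at [11, 50] ⇒ [12, 51]
  QalV (TTAAA, off=1): no sites
  DwuII GAAGCA/2: at [42] ⇒ [44]

Pooled cuts: [8, 12, 22, 29, 39, 44, 51]

Fragments:
  8→12: 4 bp
  12→22: 10 bp
  22→29: 7 bp
  29→39: 10 bp
  39→44: 5 bp
  44→51: 7 bp
  51→8 (wrap): 53-51+8 = 10 bp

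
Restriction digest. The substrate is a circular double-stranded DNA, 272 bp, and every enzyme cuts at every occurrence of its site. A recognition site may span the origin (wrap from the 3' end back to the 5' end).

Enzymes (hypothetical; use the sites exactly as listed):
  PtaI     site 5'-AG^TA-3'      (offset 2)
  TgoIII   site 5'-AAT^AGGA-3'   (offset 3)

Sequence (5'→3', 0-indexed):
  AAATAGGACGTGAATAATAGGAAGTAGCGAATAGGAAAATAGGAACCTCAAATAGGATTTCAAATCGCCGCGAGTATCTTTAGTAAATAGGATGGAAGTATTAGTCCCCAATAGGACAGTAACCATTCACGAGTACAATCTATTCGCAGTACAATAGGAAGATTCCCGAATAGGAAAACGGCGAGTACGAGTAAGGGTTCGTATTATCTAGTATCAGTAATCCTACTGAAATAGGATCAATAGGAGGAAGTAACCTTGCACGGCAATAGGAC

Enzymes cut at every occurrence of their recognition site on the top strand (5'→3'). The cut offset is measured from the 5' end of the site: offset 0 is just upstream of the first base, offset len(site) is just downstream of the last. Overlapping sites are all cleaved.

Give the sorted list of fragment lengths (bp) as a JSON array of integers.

[5,6,6,6,6,7,8,8,9,9,9,9,10,13,14,14,14,14,15,16,16,17,20,21]

Per-enzyme occurrences:
  PtaI AGTA/2: at [22, 72, 81, 96, 117, 131, 147, 183, 189, 209, 215, 248] ⇒ [24, 74, 83, 98, 119, 133, 149, 185, 191, 211, 217, 250]
  TgoIII AATAGGA/3: at [1, 15, 29, 37, 50, 85, 109, 152, 168, 229, 238, 264] ⇒ [4, 18, 32, 40, 53, 88, 112, 155, 171, 232, 241, 267]

All cut coordinates (distinct, sorted): [4, 18, 24, 32, 40, 53, 74, 83, 88, 98, 112, 119, 133, 149, 155, 171, 185, 191, 211, 217, 232, 241, 250, 267]

Fragments:
  4→18: 14 bp
  18→24: 6 bp
  24→32: 8 bp
  32→40: 8 bp
  40→53: 13 bp
  53→74: 21 bp
  74→83: 9 bp
  83→88: 5 bp
  88→98: 10 bp
  98→112: 14 bp
  112→119: 7 bp
  119→133: 14 bp
  133→149: 16 bp
  149→155: 6 bp
  155→171: 16 bp
  171→185: 14 bp
  185→191: 6 bp
  191→211: 20 bp
  211→217: 6 bp
  217→232: 15 bp
  232→241: 9 bp
  241→250: 9 bp
  250→267: 17 bp
  267→4 (wrap): 272-267+4 = 9 bp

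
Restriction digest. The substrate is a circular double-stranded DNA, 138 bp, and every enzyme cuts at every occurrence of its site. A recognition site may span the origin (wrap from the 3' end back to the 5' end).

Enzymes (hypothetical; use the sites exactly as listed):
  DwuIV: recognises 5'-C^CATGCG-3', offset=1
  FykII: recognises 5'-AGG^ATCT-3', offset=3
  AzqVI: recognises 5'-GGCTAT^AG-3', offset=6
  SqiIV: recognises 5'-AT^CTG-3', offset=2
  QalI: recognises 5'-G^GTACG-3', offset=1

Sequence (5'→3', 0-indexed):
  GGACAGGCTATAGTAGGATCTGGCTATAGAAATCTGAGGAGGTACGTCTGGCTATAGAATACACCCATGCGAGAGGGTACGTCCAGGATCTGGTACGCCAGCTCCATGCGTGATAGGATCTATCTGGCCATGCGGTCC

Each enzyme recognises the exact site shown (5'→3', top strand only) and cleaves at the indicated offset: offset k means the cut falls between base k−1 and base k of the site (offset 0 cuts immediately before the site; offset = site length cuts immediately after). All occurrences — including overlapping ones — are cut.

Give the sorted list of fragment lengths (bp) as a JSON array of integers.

Scan for sites:
  DwuIV (CCATGCG, off=1): starts [64, 103, 127] → cuts [65, 104, 128]
  FykII (AGGATCT, off=3): starts [14, 84, 114] → cuts [17, 87, 117]
  AzqVI (GGCTATAG, off=6): starts [5, 21, 49] → cuts [11, 27, 55]
  SqiIV (ATCTG, off=2): starts [17, 31, 87, 121] → cuts [19, 33, 89, 123]
  QalI (GGTACG, off=1): starts [40, 75, 91] → cuts [41, 76, 92]

Pooled cuts: [11, 17, 19, 27, 33, 41, 55, 65, 76, 87, 89, 92, 104, 117, 123, 128]

Fragment lengths:
  11→17: 6 bp
  17→19: 2 bp
  19→27: 8 bp
  27→33: 6 bp
  33→41: 8 bp
  41→55: 14 bp
  55→65: 10 bp
  65→76: 11 bp
  76→87: 11 bp
  87→89: 2 bp
  89→92: 3 bp
  92→104: 12 bp
  104→117: 13 bp
  117→123: 6 bp
  123→128: 5 bp
  128→11 (wrap): 138-128+11 = 21 bp

[2,2,3,5,6,6,6,8,8,10,11,11,12,13,14,21]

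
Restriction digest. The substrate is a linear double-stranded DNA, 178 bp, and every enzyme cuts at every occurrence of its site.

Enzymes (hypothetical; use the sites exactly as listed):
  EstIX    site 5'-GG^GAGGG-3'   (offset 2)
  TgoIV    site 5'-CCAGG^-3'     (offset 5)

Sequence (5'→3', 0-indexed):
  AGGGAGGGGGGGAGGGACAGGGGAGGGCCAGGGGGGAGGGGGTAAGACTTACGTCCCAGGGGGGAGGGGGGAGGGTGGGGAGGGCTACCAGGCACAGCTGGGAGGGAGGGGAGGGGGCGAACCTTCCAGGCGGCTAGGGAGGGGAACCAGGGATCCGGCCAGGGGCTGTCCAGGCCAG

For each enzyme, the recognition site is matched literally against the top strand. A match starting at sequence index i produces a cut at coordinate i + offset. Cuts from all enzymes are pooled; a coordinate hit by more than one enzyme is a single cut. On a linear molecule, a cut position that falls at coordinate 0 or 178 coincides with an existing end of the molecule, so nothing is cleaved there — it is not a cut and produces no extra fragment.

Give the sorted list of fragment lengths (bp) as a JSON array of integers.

[3,3,3,4,4,5,7,8,8,9,9,10,11,11,12,13,13,20,25]

Scan for sites:
  EstIX (GGGAGGG, off=2): starts [1, 9, 20, 33, 61, 68, 77, 99, 103, 108, 136] → cuts [3, 11, 22, 35, 63, 70, 79, 101, 105, 110, 138]
  TgoIV (CCAGG, off=5): starts [27, 55, 87, 125, 146, 158, 169] → cuts [32, 60, 92, 130, 151, 163, 174]

All cut coordinates (distinct, sorted): [3, 11, 22, 32, 35, 60, 63, 70, 79, 92, 101, 105, 110, 130, 138, 151, 163, 174]

Fragment lengths:
  [0,3): 3 bp
  [3,11): 8 bp
  [11,22): 11 bp
  [22,32): 10 bp
  [32,35): 3 bp
  [35,60): 25 bp
  [60,63): 3 bp
  [63,70): 7 bp
  [70,79): 9 bp
  [79,92): 13 bp
  [92,101): 9 bp
  [101,105): 4 bp
  [105,110): 5 bp
  [110,130): 20 bp
  [130,138): 8 bp
  [138,151): 13 bp
  [151,163): 12 bp
  [163,174): 11 bp
  [174,178): 4 bp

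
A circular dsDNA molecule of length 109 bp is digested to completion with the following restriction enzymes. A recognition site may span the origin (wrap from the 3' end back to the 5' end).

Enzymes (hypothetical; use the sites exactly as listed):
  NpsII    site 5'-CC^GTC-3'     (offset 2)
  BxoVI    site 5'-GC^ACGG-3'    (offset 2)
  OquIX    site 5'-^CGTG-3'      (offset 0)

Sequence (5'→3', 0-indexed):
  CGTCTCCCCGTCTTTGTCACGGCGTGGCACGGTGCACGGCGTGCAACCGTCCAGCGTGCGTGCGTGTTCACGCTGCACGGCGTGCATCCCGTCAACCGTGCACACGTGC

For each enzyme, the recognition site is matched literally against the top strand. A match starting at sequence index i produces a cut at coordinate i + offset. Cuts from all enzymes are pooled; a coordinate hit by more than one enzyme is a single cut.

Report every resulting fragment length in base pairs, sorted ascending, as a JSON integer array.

[4,4,4,4,6,6,6,6,7,8,8,9,10,13,14]

Per-enzyme occurrences:
  NpsII CCGTC/2: at [7, 46, 88, 108] ⇒ [1, 9, 48, 90]
  BxoVI GCACGG/2: at [26, 33, 74] ⇒ [28, 35, 76]
  OquIX CGTG/0: at [22, 39, 54, 58, 62, 80, 96, 104] ⇒ [22, 39, 54, 58, 62, 80, 96, 104]

Pooled cuts: [1, 9, 22, 28, 35, 39, 48, 54, 58, 62, 76, 80, 90, 96, 104]

Fragment lengths:
  1→9: 8 bp
  9→22: 13 bp
  22→28: 6 bp
  28→35: 7 bp
  35→39: 4 bp
  39→48: 9 bp
  48→54: 6 bp
  54→58: 4 bp
  58→62: 4 bp
  62→76: 14 bp
  76→80: 4 bp
  80→90: 10 bp
  90→96: 6 bp
  96→104: 8 bp
  104→1 (wrap): 109-104+1 = 6 bp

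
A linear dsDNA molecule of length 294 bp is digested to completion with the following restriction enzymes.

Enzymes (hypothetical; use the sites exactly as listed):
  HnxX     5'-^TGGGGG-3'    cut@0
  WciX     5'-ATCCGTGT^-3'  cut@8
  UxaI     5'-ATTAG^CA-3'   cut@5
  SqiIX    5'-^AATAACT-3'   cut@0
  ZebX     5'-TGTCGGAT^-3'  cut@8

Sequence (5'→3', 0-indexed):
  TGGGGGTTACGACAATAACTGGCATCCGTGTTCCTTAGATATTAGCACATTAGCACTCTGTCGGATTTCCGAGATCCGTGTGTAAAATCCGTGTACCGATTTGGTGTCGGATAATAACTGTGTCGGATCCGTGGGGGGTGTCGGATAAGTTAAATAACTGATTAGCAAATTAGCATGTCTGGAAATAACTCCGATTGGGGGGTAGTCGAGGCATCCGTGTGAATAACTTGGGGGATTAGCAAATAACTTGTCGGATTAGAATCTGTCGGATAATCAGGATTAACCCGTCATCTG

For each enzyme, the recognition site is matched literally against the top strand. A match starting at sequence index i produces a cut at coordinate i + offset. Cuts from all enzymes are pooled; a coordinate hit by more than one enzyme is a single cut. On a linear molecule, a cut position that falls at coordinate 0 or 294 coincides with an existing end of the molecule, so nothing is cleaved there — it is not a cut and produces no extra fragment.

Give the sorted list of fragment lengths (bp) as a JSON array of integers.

Site scan:
  HnxX TGGGGG/0: at [0, 131, 195, 228] ⇒ [131, 195, 228] (position 0 is a terminus of the linear molecule — no cut)
  WciX ATCCGTGT/8: at [23, 73, 86, 212] ⇒ [31, 81, 94, 220]
  UxaI ATTAGCA/5: at [40, 48, 160, 168, 234] ⇒ [45, 53, 165, 173, 239]
  SqiIX AATAACT/0: at [13, 112, 152, 183, 221, 241] ⇒ [13, 112, 152, 183, 221, 241]
  ZebX TGTCGGAT/8: at [58, 104, 120, 138, 248, 263] ⇒ [66, 112, 128, 146, 256, 271]

All cut coordinates (distinct, sorted): [13, 31, 45, 53, 66, 81, 94, 112, 128, 131, 146, 152, 165, 173, 183, 195, 220, 221, 228, 239, 241, 256, 271]

Fragments:
  [0,13): 13 bp
  [13,31): 18 bp
  [31,45): 14 bp
  [45,53): 8 bp
  [53,66): 13 bp
  [66,81): 15 bp
  [81,94): 13 bp
  [94,112): 18 bp
  [112,128): 16 bp
  [128,131): 3 bp
  [131,146): 15 bp
  [146,152): 6 bp
  [152,165): 13 bp
  [165,173): 8 bp
  [173,183): 10 bp
  [183,195): 12 bp
  [195,220): 25 bp
  [220,221): 1 bp
  [221,228): 7 bp
  [228,239): 11 bp
  [239,241): 2 bp
  [241,256): 15 bp
  [256,271): 15 bp
  [271,294): 23 bp

[1,2,3,6,7,8,8,10,11,12,13,13,13,13,14,15,15,15,15,16,18,18,23,25]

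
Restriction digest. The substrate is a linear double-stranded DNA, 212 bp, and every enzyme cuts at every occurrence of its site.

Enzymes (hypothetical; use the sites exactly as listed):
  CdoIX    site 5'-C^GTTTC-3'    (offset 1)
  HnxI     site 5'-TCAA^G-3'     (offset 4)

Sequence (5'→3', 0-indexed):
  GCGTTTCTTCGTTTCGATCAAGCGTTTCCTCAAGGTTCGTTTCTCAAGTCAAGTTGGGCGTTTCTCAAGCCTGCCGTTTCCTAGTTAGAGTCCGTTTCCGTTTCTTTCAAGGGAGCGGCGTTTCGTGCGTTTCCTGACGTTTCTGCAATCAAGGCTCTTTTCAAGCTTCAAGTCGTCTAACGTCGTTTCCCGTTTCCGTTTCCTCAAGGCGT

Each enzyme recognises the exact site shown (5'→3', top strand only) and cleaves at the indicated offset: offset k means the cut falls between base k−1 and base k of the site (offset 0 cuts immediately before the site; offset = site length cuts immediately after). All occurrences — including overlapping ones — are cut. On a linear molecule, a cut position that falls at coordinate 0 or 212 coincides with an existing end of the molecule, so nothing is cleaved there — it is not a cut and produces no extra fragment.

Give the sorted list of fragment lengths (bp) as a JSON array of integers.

Site scan:
  CdoIX (CGTTTC, off=1): starts [1, 9, 22, 37, 58, 74, 92, 98, 118, 127, 137, 183, 190, 196] → cuts [2, 10, 23, 38, 59, 75, 93, 99, 119, 128, 138, 184, 191, 197]
  HnxI (TCAAG, off=4): starts [17, 29, 43, 48, 64, 106, 148, 160, 167, 203] → cuts [21, 33, 47, 52, 68, 110, 152, 164, 171, 207]

All cut coordinates (distinct, sorted): [2, 10, 21, 23, 33, 38, 47, 52, 59, 68, 75, 93, 99, 110, 119, 128, 138, 152, 164, 171, 184, 191, 197, 207]

Fragments:
  [0,2): 2 bp
  [2,10): 8 bp
  [10,21): 11 bp
  [21,23): 2 bp
  [23,33): 10 bp
  [33,38): 5 bp
  [38,47): 9 bp
  [47,52): 5 bp
  [52,59): 7 bp
  [59,68): 9 bp
  [68,75): 7 bp
  [75,93): 18 bp
  [93,99): 6 bp
  [99,110): 11 bp
  [110,119): 9 bp
  [119,128): 9 bp
  [128,138): 10 bp
  [138,152): 14 bp
  [152,164): 12 bp
  [164,171): 7 bp
  [171,184): 13 bp
  [184,191): 7 bp
  [191,197): 6 bp
  [197,207): 10 bp
  [207,212): 5 bp

[2,2,5,5,5,6,6,7,7,7,7,8,9,9,9,9,10,10,10,11,11,12,13,14,18]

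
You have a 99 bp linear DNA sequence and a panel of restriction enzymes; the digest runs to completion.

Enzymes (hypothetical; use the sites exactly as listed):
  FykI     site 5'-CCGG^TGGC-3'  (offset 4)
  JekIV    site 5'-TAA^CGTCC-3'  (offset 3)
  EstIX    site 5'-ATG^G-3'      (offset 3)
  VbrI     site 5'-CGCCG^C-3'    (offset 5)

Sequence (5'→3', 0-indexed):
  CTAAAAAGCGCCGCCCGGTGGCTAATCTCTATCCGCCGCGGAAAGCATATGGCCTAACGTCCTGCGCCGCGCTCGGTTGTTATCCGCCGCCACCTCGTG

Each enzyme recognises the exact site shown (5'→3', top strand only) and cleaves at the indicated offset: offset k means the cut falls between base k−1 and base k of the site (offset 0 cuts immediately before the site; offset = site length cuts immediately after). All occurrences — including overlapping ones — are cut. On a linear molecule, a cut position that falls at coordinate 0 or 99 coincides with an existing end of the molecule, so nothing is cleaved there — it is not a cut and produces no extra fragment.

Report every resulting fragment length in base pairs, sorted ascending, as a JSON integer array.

Site scan:
  FykI CCGGTGGC/4: at [14] ⇒ [18]
  JekIV TAACGTCC/3: at [54] ⇒ [57]
  EstIX ATGG/3: at [48] ⇒ [51]
  VbrI CGCCGC/5: at [8, 33, 64, 84] ⇒ [13, 38, 69, 89]

All cut coordinates (distinct, sorted): [13, 18, 38, 51, 57, 69, 89]

Fragments:
  [0,13): 13 bp
  [13,18): 5 bp
  [18,38): 20 bp
  [38,51): 13 bp
  [51,57): 6 bp
  [57,69): 12 bp
  [69,89): 20 bp
  [89,99): 10 bp

[5,6,10,12,13,13,20,20]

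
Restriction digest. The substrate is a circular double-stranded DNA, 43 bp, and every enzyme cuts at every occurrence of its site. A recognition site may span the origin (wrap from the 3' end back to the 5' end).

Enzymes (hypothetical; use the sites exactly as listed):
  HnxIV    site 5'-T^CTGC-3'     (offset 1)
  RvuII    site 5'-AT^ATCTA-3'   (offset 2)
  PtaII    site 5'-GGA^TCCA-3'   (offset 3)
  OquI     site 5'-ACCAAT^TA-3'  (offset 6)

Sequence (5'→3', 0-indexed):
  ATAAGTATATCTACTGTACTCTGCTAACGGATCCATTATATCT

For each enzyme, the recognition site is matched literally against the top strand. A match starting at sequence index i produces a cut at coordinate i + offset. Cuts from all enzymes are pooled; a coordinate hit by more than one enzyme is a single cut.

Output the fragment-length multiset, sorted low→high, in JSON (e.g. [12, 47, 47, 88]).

Per-enzyme occurrences:
  HnxIV (TCTGC, off=1): starts [19] → cuts [20]
  RvuII (ATATCTA, off=2): starts [6, 37] → cuts [8, 39]
  PtaII (GGATCCA, off=3): starts [28] → cuts [31]
  OquI (ACCAATTA, off=6): no sites

Pooled cuts: [8, 20, 31, 39]

Fragment lengths:
  8→20: 12 bp
  20→31: 11 bp
  31→39: 8 bp
  39→8 (wrap): 43-39+8 = 12 bp

[8,11,12,12]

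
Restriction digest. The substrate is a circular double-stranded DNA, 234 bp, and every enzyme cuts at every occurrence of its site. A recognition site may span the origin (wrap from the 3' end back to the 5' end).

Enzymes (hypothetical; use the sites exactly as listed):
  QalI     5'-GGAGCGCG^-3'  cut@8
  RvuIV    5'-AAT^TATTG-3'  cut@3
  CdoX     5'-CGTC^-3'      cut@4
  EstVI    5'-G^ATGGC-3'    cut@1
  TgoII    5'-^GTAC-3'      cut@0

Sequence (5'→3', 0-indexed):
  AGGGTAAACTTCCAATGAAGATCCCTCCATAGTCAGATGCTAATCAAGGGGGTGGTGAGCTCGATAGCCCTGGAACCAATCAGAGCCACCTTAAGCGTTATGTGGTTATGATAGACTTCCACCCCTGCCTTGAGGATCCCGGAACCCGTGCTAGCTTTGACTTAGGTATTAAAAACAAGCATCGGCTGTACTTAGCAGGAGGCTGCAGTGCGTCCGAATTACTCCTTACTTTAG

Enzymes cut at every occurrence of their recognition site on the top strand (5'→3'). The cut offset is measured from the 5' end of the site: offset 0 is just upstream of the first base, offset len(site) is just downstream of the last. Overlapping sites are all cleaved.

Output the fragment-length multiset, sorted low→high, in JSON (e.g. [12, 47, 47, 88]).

Scan for sites:
  QalI (GGAGCGCG, off=8): no sites
  RvuIV (AATTATTG, off=3): no sites
  CdoX CGTC/4: at [210] ⇒ [214]
  EstVI (GATGGC, off=1): no sites
  TgoII GTAC/0: at [187] ⇒ [187]

All cut coordinates (distinct, sorted): [187, 214]

Fragments:
  187→214: 27 bp
  214→187 (wrap): 234-214+187 = 207 bp

[27,207]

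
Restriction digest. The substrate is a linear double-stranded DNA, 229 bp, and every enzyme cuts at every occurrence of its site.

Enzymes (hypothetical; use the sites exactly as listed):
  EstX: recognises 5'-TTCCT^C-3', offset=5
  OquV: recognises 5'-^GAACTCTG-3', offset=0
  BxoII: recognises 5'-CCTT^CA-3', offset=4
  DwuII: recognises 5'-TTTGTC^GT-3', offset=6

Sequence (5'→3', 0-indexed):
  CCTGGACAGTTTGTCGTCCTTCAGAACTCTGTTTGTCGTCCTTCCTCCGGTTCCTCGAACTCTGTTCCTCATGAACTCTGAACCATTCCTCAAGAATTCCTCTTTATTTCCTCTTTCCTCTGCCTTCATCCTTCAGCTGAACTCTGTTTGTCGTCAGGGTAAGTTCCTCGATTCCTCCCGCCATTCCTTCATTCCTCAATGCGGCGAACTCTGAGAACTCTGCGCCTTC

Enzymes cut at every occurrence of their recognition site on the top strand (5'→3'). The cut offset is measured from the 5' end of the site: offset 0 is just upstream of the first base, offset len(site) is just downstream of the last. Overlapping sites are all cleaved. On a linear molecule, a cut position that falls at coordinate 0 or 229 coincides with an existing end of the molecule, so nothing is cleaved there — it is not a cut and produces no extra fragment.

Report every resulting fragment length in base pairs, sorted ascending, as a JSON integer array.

[1,2,3,5,6,7,7,7,7,8,9,9,9,9,11,11,13,13,14,14,15,15,16,18]

Per-enzyme occurrences:
  EstX TTCCTC/5: at [41, 50, 64, 85, 96, 107, 114, 163, 171, 191] ⇒ [46, 55, 69, 90, 101, 112, 119, 168, 176, 196]
  OquV GAACTCTG/0: at [23, 56, 72, 138, 205, 214] ⇒ [23, 56, 72, 138, 205, 214]
  BxoII CCTTCA/4: at [17, 122, 129, 185] ⇒ [21, 126, 133, 189]
  DwuII TTTGTCGT/6: at [9, 31, 146] ⇒ [15, 37, 152]

All cut coordinates (distinct, sorted): [15, 21, 23, 37, 46, 55, 56, 69, 72, 90, 101, 112, 119, 126, 133, 138, 152, 168, 176, 189, 196, 205, 214]

Fragments:
  [0,15): 15 bp
  [15,21): 6 bp
  [21,23): 2 bp
  [23,37): 14 bp
  [37,46): 9 bp
  [46,55): 9 bp
  [55,56): 1 bp
  [56,69): 13 bp
  [69,72): 3 bp
  [72,90): 18 bp
  [90,101): 11 bp
  [101,112): 11 bp
  [112,119): 7 bp
  [119,126): 7 bp
  [126,133): 7 bp
  [133,138): 5 bp
  [138,152): 14 bp
  [152,168): 16 bp
  [168,176): 8 bp
  [176,189): 13 bp
  [189,196): 7 bp
  [196,205): 9 bp
  [205,214): 9 bp
  [214,229): 15 bp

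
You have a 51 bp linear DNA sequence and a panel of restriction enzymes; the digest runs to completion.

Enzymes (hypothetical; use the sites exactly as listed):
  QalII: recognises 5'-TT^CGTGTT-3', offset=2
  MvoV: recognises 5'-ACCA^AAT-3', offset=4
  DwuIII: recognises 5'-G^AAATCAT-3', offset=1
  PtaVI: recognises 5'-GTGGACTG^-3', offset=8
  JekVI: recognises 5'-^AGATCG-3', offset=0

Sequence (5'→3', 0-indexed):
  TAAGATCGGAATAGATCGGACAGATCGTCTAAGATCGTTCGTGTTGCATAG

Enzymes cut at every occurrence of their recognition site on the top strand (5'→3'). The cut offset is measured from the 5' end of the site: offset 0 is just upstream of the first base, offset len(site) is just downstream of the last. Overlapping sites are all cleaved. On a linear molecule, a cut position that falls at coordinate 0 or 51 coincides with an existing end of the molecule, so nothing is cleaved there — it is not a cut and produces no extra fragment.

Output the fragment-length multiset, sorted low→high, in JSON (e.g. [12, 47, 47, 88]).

[2,8,9,10,10,12]

Per-enzyme occurrences:
  QalII (TTCGTGTT, off=2): starts [37] → cuts [39]
  MvoV (ACCAAAT, off=4): no sites
  DwuIII (GAAATCAT, off=1): no sites
  PtaVI (GTGGACTG, off=8): no sites
  JekVI (AGATCG, off=0): starts [2, 12, 21, 31] → cuts [2, 12, 21, 31]

All cut coordinates (distinct, sorted): [2, 12, 21, 31, 39]

Fragments:
  [0,2): 2 bp
  [2,12): 10 bp
  [12,21): 9 bp
  [21,31): 10 bp
  [31,39): 8 bp
  [39,51): 12 bp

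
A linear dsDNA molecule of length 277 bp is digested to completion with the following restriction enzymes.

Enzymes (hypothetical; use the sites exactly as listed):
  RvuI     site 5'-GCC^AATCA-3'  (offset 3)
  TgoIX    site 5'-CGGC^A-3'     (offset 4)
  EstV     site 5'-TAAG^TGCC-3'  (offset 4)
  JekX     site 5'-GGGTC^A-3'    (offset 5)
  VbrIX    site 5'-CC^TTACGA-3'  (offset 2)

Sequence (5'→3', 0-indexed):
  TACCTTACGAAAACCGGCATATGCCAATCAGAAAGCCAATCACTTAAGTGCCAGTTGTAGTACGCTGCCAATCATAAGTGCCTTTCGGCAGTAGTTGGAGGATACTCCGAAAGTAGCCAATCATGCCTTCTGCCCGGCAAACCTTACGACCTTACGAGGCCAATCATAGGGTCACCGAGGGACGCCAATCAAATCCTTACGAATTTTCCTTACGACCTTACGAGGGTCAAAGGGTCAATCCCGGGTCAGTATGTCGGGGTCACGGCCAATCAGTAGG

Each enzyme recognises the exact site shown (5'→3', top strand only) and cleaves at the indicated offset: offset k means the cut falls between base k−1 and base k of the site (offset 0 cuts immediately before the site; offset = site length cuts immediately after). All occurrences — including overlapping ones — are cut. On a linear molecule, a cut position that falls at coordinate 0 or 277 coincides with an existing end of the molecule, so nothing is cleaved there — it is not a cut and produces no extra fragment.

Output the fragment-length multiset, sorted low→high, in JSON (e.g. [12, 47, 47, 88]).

Per-enzyme occurrences:
  RvuI GCCAATCA/3: at [22, 34, 66, 115, 158, 183, 264] ⇒ [25, 37, 69, 118, 161, 186, 267]
  TgoIX CGGCA/4: at [14, 85, 134] ⇒ [18, 89, 138]
  EstV TAAGTGCC/4: at [44, 74] ⇒ [48, 78]
  JekX GGGTCA/5: at [168, 223, 231, 242, 256] ⇒ [173, 228, 236, 247, 261]
  VbrIX CCTTACGA/2: at [2, 141, 149, 194, 207, 215] ⇒ [4, 143, 151, 196, 209, 217]

Pooled cuts: [4, 18, 25, 37, 48, 69, 78, 89, 118, 138, 143, 151, 161, 173, 186, 196, 209, 217, 228, 236, 247, 261, 267]

Fragments:
  [0,4): 4 bp
  [4,18): 14 bp
  [18,25): 7 bp
  [25,37): 12 bp
  [37,48): 11 bp
  [48,69): 21 bp
  [69,78): 9 bp
  [78,89): 11 bp
  [89,118): 29 bp
  [118,138): 20 bp
  [138,143): 5 bp
  [143,151): 8 bp
  [151,161): 10 bp
  [161,173): 12 bp
  [173,186): 13 bp
  [186,196): 10 bp
  [196,209): 13 bp
  [209,217): 8 bp
  [217,228): 11 bp
  [228,236): 8 bp
  [236,247): 11 bp
  [247,261): 14 bp
  [261,267): 6 bp
  [267,277): 10 bp

[4,5,6,7,8,8,8,9,10,10,10,11,11,11,11,12,12,13,13,14,14,20,21,29]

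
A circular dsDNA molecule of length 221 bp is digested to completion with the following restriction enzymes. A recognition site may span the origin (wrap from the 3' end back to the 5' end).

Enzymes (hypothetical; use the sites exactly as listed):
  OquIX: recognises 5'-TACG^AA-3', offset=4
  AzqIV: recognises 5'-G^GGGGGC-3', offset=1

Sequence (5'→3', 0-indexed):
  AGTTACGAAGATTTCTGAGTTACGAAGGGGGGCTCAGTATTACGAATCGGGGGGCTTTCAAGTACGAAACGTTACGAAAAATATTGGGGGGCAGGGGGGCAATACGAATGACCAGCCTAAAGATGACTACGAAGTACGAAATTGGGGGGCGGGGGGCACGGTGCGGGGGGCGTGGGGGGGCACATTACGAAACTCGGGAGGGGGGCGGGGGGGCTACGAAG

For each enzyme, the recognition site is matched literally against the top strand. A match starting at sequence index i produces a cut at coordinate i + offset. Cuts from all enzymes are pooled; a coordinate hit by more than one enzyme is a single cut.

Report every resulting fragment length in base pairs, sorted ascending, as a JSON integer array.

Scan for sites:
  OquIX (TACGAA, off=4): starts [3, 20, 40, 62, 72, 102, 127, 134, 185, 214] → cuts [7, 24, 44, 66, 76, 106, 131, 138, 189, 218]
  AzqIV (GGGGGGC, off=1): starts [26, 48, 85, 93, 143, 150, 164, 174, 199, 207] → cuts [27, 49, 86, 94, 144, 151, 165, 175, 200, 208]

Pooled cuts: [7, 24, 27, 44, 49, 66, 76, 86, 94, 106, 131, 138, 144, 151, 165, 175, 189, 200, 208, 218]

Fragments:
  7→24: 17 bp
  24→27: 3 bp
  27→44: 17 bp
  44→49: 5 bp
  49→66: 17 bp
  66→76: 10 bp
  76→86: 10 bp
  86→94: 8 bp
  94→106: 12 bp
  106→131: 25 bp
  131→138: 7 bp
  138→144: 6 bp
  144→151: 7 bp
  151→165: 14 bp
  165→175: 10 bp
  175→189: 14 bp
  189→200: 11 bp
  200→208: 8 bp
  208→218: 10 bp
  218→7 (wrap): 221-218+7 = 10 bp

[3,5,6,7,7,8,8,10,10,10,10,10,11,12,14,14,17,17,17,25]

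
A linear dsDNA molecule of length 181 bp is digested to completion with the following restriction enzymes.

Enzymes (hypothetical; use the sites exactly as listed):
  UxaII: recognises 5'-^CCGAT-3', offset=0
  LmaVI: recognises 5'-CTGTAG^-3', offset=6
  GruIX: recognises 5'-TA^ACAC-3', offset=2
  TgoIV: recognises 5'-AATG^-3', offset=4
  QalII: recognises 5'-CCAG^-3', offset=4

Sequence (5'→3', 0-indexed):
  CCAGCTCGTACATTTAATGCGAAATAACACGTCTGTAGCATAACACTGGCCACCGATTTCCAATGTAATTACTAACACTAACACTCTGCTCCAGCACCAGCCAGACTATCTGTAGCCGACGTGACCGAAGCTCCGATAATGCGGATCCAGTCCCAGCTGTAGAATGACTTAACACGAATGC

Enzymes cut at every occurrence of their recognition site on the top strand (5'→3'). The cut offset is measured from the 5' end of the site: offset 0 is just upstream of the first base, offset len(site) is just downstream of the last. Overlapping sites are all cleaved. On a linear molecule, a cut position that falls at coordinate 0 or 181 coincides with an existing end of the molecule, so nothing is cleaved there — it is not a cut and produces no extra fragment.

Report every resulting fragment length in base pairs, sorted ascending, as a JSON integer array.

Per-enzyme occurrences:
  UxaII (CCGAT, off=0): starts [52, 132] → cuts [52, 132]
  LmaVI (CTGTAG, off=6): starts [32, 109, 156] → cuts [38, 115, 162]
  GruIX (TAACAC, off=2): starts [24, 40, 72, 78, 169] → cuts [26, 42, 74, 80, 171]
  TgoIV (AATG, off=4): starts [15, 61, 137, 162, 176] → cuts [19, 65, 141, 166, 180]
  QalII (CCAG, off=4): starts [0, 90, 96, 100, 146, 152] → cuts [4, 94, 100, 104, 150, 156]

Pooled cuts: [4, 19, 26, 38, 42, 52, 65, 74, 80, 94, 100, 104, 115, 132, 141, 150, 156, 162, 166, 171, 180]

Fragment lengths:
  [0,4): 4 bp
  [4,19): 15 bp
  [19,26): 7 bp
  [26,38): 12 bp
  [38,42): 4 bp
  [42,52): 10 bp
  [52,65): 13 bp
  [65,74): 9 bp
  [74,80): 6 bp
  [80,94): 14 bp
  [94,100): 6 bp
  [100,104): 4 bp
  [104,115): 11 bp
  [115,132): 17 bp
  [132,141): 9 bp
  [141,150): 9 bp
  [150,156): 6 bp
  [156,162): 6 bp
  [162,166): 4 bp
  [166,171): 5 bp
  [171,180): 9 bp
  [180,181): 1 bp

[1,4,4,4,4,5,6,6,6,6,7,9,9,9,9,10,11,12,13,14,15,17]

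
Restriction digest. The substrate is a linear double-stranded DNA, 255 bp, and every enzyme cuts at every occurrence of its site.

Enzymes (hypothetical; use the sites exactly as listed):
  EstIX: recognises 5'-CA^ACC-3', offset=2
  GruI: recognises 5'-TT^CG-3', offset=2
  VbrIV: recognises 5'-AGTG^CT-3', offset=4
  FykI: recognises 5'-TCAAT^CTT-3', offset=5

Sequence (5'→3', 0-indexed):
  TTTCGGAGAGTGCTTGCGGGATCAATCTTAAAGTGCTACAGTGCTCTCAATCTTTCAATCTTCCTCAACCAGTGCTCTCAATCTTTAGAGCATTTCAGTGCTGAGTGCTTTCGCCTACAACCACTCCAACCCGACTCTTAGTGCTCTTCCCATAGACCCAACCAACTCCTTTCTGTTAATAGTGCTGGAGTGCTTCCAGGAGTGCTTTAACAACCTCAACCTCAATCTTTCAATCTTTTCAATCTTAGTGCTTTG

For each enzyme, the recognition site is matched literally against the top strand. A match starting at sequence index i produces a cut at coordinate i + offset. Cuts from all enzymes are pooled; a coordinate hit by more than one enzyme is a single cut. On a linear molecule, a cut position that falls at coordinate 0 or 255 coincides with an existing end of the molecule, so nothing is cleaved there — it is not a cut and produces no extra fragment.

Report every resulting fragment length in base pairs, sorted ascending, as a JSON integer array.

Per-enzyme occurrences:
  EstIX CAACC/2: at [65, 117, 126, 158, 210, 216] ⇒ [67, 119, 128, 160, 212, 218]
  GruI TTCG/2: at [1, 109] ⇒ [3, 111]
  VbrIV AGTGCT/4: at [8, 31, 39, 70, 96, 103, 139, 180, 188, 200, 246] ⇒ [12, 35, 43, 74, 100, 107, 143, 184, 192, 204, 250]
  FykI TCAATCTT/5: at [21, 46, 54, 77, 221, 229, 238] ⇒ [26, 51, 59, 82, 226, 234, 243]

All cut coordinates (distinct, sorted): [3, 12, 26, 35, 43, 51, 59, 67, 74, 82, 100, 107, 111, 119, 128, 143, 160, 184, 192, 204, 212, 218, 226, 234, 243, 250]

Fragments:
  [0,3): 3 bp
  [3,12): 9 bp
  [12,26): 14 bp
  [26,35): 9 bp
  [35,43): 8 bp
  [43,51): 8 bp
  [51,59): 8 bp
  [59,67): 8 bp
  [67,74): 7 bp
  [74,82): 8 bp
  [82,100): 18 bp
  [100,107): 7 bp
  [107,111): 4 bp
  [111,119): 8 bp
  [119,128): 9 bp
  [128,143): 15 bp
  [143,160): 17 bp
  [160,184): 24 bp
  [184,192): 8 bp
  [192,204): 12 bp
  [204,212): 8 bp
  [212,218): 6 bp
  [218,226): 8 bp
  [226,234): 8 bp
  [234,243): 9 bp
  [243,250): 7 bp
  [250,255): 5 bp

[3,4,5,6,7,7,7,8,8,8,8,8,8,8,8,8,8,9,9,9,9,12,14,15,17,18,24]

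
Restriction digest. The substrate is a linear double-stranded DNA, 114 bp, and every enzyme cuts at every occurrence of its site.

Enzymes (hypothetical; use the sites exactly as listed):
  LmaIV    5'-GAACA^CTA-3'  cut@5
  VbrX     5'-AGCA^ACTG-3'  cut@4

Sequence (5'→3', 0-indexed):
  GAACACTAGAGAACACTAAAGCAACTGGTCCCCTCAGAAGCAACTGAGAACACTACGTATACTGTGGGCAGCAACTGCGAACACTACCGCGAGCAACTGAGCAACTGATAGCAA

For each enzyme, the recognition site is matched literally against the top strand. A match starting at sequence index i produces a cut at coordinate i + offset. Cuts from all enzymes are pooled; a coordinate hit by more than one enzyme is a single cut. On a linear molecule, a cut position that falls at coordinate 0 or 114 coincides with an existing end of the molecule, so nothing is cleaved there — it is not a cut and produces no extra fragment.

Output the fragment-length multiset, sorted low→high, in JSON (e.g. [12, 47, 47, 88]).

[5,8,8,10,10,10,11,12,19,21]

Scan for sites:
  LmaIV (GAACACTA, off=5): starts [0, 10, 47, 78] → cuts [5, 15, 52, 83]
  VbrX (AGCAACTG, off=4): starts [19, 38, 69, 91, 99] → cuts [23, 42, 73, 95, 103]

Pooled cuts: [5, 15, 23, 42, 52, 73, 83, 95, 103]

Fragments:
  [0,5): 5 bp
  [5,15): 10 bp
  [15,23): 8 bp
  [23,42): 19 bp
  [42,52): 10 bp
  [52,73): 21 bp
  [73,83): 10 bp
  [83,95): 12 bp
  [95,103): 8 bp
  [103,114): 11 bp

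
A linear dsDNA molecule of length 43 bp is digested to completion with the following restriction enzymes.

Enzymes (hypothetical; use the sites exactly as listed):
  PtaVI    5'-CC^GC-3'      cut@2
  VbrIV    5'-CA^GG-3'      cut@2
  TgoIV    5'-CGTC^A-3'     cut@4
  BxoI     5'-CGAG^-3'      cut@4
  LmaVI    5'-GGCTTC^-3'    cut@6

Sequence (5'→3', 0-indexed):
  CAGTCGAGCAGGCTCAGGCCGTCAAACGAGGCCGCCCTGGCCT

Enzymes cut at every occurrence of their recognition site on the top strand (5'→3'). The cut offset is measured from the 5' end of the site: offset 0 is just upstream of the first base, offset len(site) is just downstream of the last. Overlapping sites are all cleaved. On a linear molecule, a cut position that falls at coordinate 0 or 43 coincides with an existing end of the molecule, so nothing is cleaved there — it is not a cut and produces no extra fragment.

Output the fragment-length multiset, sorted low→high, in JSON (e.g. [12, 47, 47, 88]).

[2,3,6,7,7,8,10]

Per-enzyme occurrences:
  PtaVI CCGC/2: at [31] ⇒ [33]
  VbrIV CAGG/2: at [8, 14] ⇒ [10, 16]
  TgoIV CGTCA/4: at [19] ⇒ [23]
  BxoI CGAG/4: at [4, 26] ⇒ [8, 30]
  LmaVI (GGCTTC, off=6): no sites

Pooled cuts: [8, 10, 16, 23, 30, 33]

Fragment lengths:
  [0,8): 8 bp
  [8,10): 2 bp
  [10,16): 6 bp
  [16,23): 7 bp
  [23,30): 7 bp
  [30,33): 3 bp
  [33,43): 10 bp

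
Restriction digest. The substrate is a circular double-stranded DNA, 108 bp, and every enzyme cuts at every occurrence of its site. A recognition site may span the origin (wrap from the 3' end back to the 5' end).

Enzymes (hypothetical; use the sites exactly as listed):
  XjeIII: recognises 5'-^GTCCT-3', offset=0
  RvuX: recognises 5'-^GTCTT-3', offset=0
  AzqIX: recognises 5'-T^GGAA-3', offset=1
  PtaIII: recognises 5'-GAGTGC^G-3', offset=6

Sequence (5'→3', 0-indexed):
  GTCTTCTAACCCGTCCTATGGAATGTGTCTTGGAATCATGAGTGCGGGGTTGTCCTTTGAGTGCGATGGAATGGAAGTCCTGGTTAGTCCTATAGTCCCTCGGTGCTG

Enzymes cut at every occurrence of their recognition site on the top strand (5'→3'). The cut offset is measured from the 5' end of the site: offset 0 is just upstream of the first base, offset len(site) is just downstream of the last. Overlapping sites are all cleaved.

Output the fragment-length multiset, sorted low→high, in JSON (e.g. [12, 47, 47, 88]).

[3,4,5,5,6,7,7,10,12,13,14,22]

Scan for sites:
  XjeIII (GTCCT, off=0): starts [12, 51, 76, 86] → cuts [12, 51, 76, 86]
  RvuX (GTCTT, off=0): starts [0, 26] → cuts [0, 26]
  AzqIX (TGGAA, off=1): starts [18, 30, 66, 71] → cuts [19, 31, 67, 72]
  PtaIII (GAGTGCG, off=6): starts [39, 58] → cuts [45, 64]

All cut coordinates (distinct, sorted): [0, 12, 19, 26, 31, 45, 51, 64, 67, 72, 76, 86]

Fragments:
  0→12: 12 bp
  12→19: 7 bp
  19→26: 7 bp
  26→31: 5 bp
  31→45: 14 bp
  45→51: 6 bp
  51→64: 13 bp
  64→67: 3 bp
  67→72: 5 bp
  72→76: 4 bp
  76→86: 10 bp
  86→0 (wrap): 108-86+0 = 22 bp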